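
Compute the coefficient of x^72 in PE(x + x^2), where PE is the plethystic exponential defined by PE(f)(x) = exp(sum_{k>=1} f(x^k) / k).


With f(x) = x + x^2, the exponent is sum_{k>=1} (x^k + x^(2k)) / k = -ln(1 - x) - ln(1 - x^2). Exponentiating:
PE(x + x^2) = 1 / ((1 - x)(1 - x^2)).
This is the generating function for partitions of n into parts of size 1 or 2. The number of 2's can be any j in 0..36, and the rest are 1's, so
[x^72] = floor(72/2) + 1 = 37.

37


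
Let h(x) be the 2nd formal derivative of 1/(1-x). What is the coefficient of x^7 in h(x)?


Differentiating 2 times: d^2/dx^2 [1/(1-x)] = 2!/(1-x)^3.
The expansion 1/(1-x)^3 = sum_{k>=0} C(k+2, 2) x^k, so the coefficient of x^n in 2!/(1-x)^3 is 2! * C(n+2, 2).
For n = 7: 2 * C(9, 2) = 2 * 36 = 72

72


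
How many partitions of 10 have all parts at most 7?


Using the generating function (1-x)^(-1)(1-x^2)^(-1)...(1-x^7)^(-1),
the coefficient of x^10 counts these restricted partitions.
Result = 38

38


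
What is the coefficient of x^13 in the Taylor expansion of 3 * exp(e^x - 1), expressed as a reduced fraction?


exp(e^x - 1) = sum_{k>=0} Bell_k x^k / k!, where Bell_k is the k-th Bell number.
So the coefficient of x^13 is 3 * Bell_13 / 13!.
Computing: Bell_13 = 27644437 and 13! = 6227020800, giving
3 * 27644437/6227020800 = 27644437/2075673600.

27644437/2075673600


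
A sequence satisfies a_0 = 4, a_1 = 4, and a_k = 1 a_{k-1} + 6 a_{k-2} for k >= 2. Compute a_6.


The characteristic equation is t^2 - 1 t - 6 = 0, with roots r_1 = 3 and r_2 = -2 (so c_1 = r_1 + r_2, c_2 = -r_1 r_2 as required).
One can use the closed form a_n = A r_1^n + B r_2^n, but direct iteration is more reliable:
a_0 = 4, a_1 = 4, a_2 = 28, a_3 = 52, a_4 = 220, a_5 = 532, a_6 = 1852.
So a_6 = 1852.

1852


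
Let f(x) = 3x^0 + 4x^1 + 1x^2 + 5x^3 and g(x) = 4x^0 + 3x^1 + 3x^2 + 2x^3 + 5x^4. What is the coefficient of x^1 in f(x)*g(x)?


Cauchy product at x^1:
3*3 + 4*4
= 25

25


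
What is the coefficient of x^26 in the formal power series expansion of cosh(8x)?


The Maclaurin series is cosh(t) = sum_{m>=0} t^(2m) / (2m)!, so substituting t = 8x, only even powers of x are nonzero, with coefficient of x^(2m) equal to 8^(2m) / (2m)!.
For x^26 the coefficient is 8^26/26! = 302231454903657293676544/403291461126605635584000000 = 36028797018963968/48076088562799171875.

36028797018963968/48076088562799171875


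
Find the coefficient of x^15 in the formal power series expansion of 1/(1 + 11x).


Write 1/(1 + c x) = 1/(1 - (-c) x) and apply the geometric-series identity
1/(1 - y) = sum_{k>=0} y^k to get 1/(1 + c x) = sum_{k>=0} (-c)^k x^k.
So the coefficient of x^k is (-c)^k = (-1)^k * c^k.
Here c = 11 and k = 15:
(-11)^15 = -1 * 4177248169415651 = -4177248169415651

-4177248169415651


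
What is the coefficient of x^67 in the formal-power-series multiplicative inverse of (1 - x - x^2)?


Let the inverse be f(x) = sum_{k>=0} a_k x^k. From f(x) * (1 - x - x^2) = 1 and matching coefficients:
 x^0: a_0 = 1.
 x^1: a_1 - a_0 = 0, so a_1 = 1.
 x^k (k >= 2): a_k - a_{k-1} - a_{k-2} = 0, i.e. a_k = a_{k-1} + a_{k-2}.
This is the Fibonacci-type recurrence shifted so that a_0 = a_1 = 1.
Iterating: a_0=1, a_1=1, a_2=2, a_3=3, a_4=5, a_5=8, a_6=13, a_7=21, a_8=34, a_9=55, ...
a_67 = 72723460248141.

72723460248141


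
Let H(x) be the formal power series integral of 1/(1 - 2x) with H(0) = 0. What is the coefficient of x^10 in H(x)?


1/(1 - 2x) = sum_{k>=0} 2^k x^k. Integrating termwise with H(0) = 0:
H(x) = sum_{k>=0} 2^k x^(k+1) / (k+1) = sum_{m>=1} 2^(m-1) x^m / m.
For m = 10: 2^9/10 = 512/10 = 256/5.

256/5


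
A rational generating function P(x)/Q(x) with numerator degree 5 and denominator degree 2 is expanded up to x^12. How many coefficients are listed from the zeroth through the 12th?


Expanding up to x^12 gives the coefficients for x^0, x^1, ..., x^12.
That is 12 + 1 = 13 coefficients in total.

13


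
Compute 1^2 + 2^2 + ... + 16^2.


This power sum has a closed form given by Faulhaber's formula
sum_{k=1}^{m} k^p = (1 / (p + 1)) * sum_{j=0}^{p} C(p + 1, j) B_j m^(p + 1 - j),
but for small m direct computation is fastest:
1 + 4 + 9 + 16 + 25 + 36 + 49 + 64 + 81 + 100 + 121 + 144 + 169 + 196 + 225 + 256 = 1496.

1496


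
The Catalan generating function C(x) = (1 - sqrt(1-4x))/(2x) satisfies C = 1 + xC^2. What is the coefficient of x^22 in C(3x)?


Substituting x -> 3x scales the n-th coefficient by 3^n, so [x^22] C(3x) = 3^22 * C_22.
C_22 = C(2*22, 22)/(23) = 2104098963720/23 = 91482563640.
So 3^22 * 91482563640 = 31381059609 * 91482563640 = 2870819782770976016760.

2870819782770976016760


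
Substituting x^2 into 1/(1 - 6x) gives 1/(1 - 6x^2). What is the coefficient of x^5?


Since 1/(1 - 6x^2) only has even powers of x,
the coefficient of x^5 (odd) is 0.

0


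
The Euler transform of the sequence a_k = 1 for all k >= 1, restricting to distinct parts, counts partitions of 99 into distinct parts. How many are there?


Partitions of 99 into distinct parts can be computed via generating function.
Product (1+x)(1+x^2)(1+x^3)...
The coefficient of x^99 = 409174

409174


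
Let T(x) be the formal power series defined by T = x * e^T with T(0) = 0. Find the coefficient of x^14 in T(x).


Apply the Lagrange inversion formula: if T = x * phi(T) with phi(t) = e^t, then
[x^n] T = (1/n) [t^(n-1)] phi(t)^n = (1/n) [t^(n-1)] e^(n t) = (1/n) * n^(n-1) / (n-1)! = n^(n-1) / n!.
When c = 1 this is the Cayley count of rooted labeled trees on n vertices, divided by n!.
For n = 14: 14^13 / 14! = 793714773254144/87178291200 = 7909306972/868725.

7909306972/868725


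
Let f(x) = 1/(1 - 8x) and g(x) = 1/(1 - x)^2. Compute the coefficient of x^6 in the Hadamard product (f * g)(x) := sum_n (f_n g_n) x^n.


f has coefficients f_k = 8^k. For g = 1/(1 - x)^2 the coefficient is g_k = C(k + 1, 1) = k + 1. The Hadamard coefficient is (f * g)_k = 8^k * (k + 1).
For k = 6: 8^6 * 7 = 262144 * 7 = 1835008.

1835008


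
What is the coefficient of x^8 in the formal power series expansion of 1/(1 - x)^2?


The expansion 1/(1 - x)^r = sum_{k>=0} C(k + r - 1, r - 1) x^k follows from the multiset / negative-binomial theorem (or from repeated differentiation of the geometric series).
For r = 2 and k = 8:
C(9, 1) = 362880 / (1 * 40320) = 9.

9


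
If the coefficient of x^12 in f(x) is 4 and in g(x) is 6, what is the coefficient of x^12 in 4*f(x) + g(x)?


Scalar multiplication scales coefficients: 4 * 4 = 16.
Then add the g coefficient: 16 + 6
= 22

22


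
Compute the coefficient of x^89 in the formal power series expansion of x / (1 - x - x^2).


Let f(x) = sum_{k>=0} a_k x^k. Multiplying f(x) * (1 - x - x^2) = x and matching coefficients gives a_0 = 0, a_1 = 1, and a_k = a_{k-1} + a_{k-2} for k >= 2. These are the Fibonacci numbers F_k.
Iterating from F_0 = 0, F_1 = 1:
F_0=0, F_1=1, F_2=1, F_3=2, F_4=3, F_5=5, F_6=8, F_7=13, F_8=21, F_9=34, ...
F_89 = 1779979416004714189.

1779979416004714189


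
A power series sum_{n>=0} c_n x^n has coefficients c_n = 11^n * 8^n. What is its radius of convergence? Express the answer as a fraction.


By the root test (Cauchy-Hadamard), the radius is R = 1 / limsup_n |c_n|^(1/n).
Here |c_n|^(1/n) = (11^n * 8^n)^(1/n) = 11 * 8 = 88 for all n.
So R = 1/88 = 1/88.

1/88


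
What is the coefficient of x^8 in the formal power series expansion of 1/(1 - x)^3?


The expansion 1/(1 - x)^r = sum_{k>=0} C(k + r - 1, r - 1) x^k follows from the multiset / negative-binomial theorem (or from repeated differentiation of the geometric series).
For r = 3 and k = 8:
C(10, 2) = 3628800 / (2 * 40320) = 45.

45


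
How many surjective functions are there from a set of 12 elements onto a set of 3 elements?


By inclusion-exclusion on which target elements are missed, the number of surjections from an n-set onto a k-set is
surj(n, k) = sum_{j=0}^{k} (-1)^j C(k, j) (k - j)^n.
Equivalently surj(n, k) = k! * S(n, k), where S(n, k) is the Stirling number of the second kind.
For n = 12, k = 3:
S(12, 3) = 86526, so
surj = 3! * 86526 = 6 * 86526 = 519156.

519156


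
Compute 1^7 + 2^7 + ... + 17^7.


This power sum has a closed form given by Faulhaber's formula
sum_{k=1}^{m} k^p = (1 / (p + 1)) * sum_{j=0}^{p} C(p + 1, j) B_j m^(p + 1 - j),
but for small m direct computation is fastest:
1 + 128 + 2187 + 16384 + 78125 + 279936 + 823543 + 2097152 + 4782969 + 10000000 + 19487171 + 35831808 + 62748517 + 105413504 + 170859375 + 268435456 + 410338673 = 1091194929.

1091194929


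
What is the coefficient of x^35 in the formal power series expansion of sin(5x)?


The Maclaurin series is sin(t) = sum_{k>=0} (-1)^k t^(2k+1) / (2k+1)!, so substituting t = 5x, only odd powers of x are nonzero, with coefficient of x^(2k+1) equal to (-1)^k 5^(2k+1) / (2k+1)!.
Write 35 = 2*17 + 1, giving the coefficient (-1)^17 * 5^35 / 35! = -2910383045673370361328125/10333147966386144929666651337523200000000 = -7450580596923828125/26452858793948531019946627424059392.

-7450580596923828125/26452858793948531019946627424059392


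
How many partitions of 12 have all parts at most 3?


Using the generating function (1-x)^(-1)(1-x^2)^(-1)(1-x^3)^(-1),
the coefficient of x^12 counts these restricted partitions.
Result = 19

19


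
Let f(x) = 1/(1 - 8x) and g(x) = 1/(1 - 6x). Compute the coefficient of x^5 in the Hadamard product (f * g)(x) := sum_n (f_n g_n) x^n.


f has coefficients f_k = 8^k and g has coefficients g_k = 6^k, so the Hadamard product has coefficient (f*g)_k = 8^k * 6^k = 48^k.
For k = 5: 48^5 = 254803968.

254803968


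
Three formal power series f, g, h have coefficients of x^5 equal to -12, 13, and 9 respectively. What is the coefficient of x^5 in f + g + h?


Series addition is componentwise:
-12 + 13 + 9
= 10

10


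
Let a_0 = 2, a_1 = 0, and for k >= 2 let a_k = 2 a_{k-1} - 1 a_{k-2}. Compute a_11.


Iterating the recurrence forward:
a_0 = 2
a_1 = 0
a_2 = 2*0 - 1*2 = -2
a_3 = 2*-2 - 1*0 = -4
a_4 = 2*-4 - 1*-2 = -6
a_5 = 2*-6 - 1*-4 = -8
a_6 = 2*-8 - 1*-6 = -10
a_7 = 2*-10 - 1*-8 = -12
a_8 = 2*-12 - 1*-10 = -14
a_9 = 2*-14 - 1*-12 = -16
a_10 = 2*-16 - 1*-14 = -18
a_11 = 2*-18 - 1*-16 = -20
So a_11 = -20.

-20


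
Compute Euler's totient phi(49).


phi(n) counts integers in [1, n] coprime to n. Using the multiplicative formula phi(n) = n * prod_{p | n} (1 - 1/p):
49 = 7^2, so
phi(49) = 49 * (1 - 1/7) = 42.

42


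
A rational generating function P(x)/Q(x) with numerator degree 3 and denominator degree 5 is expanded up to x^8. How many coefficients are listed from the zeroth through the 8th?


Expanding up to x^8 gives the coefficients for x^0, x^1, ..., x^8.
That is 8 + 1 = 9 coefficients in total.

9


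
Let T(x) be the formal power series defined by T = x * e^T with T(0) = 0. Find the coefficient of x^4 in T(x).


Apply the Lagrange inversion formula: if T = x * phi(T) with phi(t) = e^t, then
[x^n] T = (1/n) [t^(n-1)] phi(t)^n = (1/n) [t^(n-1)] e^(n t) = (1/n) * n^(n-1) / (n-1)! = n^(n-1) / n!.
When c = 1 this is the Cayley count of rooted labeled trees on n vertices, divided by n!.
For n = 4: 4^3 / 4! = 64/24 = 8/3.

8/3


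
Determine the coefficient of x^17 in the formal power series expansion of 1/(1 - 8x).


The geometric series identity gives 1/(1 - c x) = sum_{k>=0} c^k x^k, so the coefficient of x^k is c^k.
Here c = 8 and k = 17.
Computing: 8^17 = 2251799813685248

2251799813685248


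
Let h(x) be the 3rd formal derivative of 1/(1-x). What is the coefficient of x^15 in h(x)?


Differentiating 3 times: d^3/dx^3 [1/(1-x)] = 3!/(1-x)^4.
The expansion 1/(1-x)^4 = sum_{k>=0} C(k+3, 3) x^k, so the coefficient of x^n in 3!/(1-x)^4 is 3! * C(n+3, 3).
For n = 15: 6 * C(18, 3) = 6 * 816 = 4896

4896


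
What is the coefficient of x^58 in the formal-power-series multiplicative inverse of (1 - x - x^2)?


Let the inverse be f(x) = sum_{k>=0} a_k x^k. From f(x) * (1 - x - x^2) = 1 and matching coefficients:
 x^0: a_0 = 1.
 x^1: a_1 - a_0 = 0, so a_1 = 1.
 x^k (k >= 2): a_k - a_{k-1} - a_{k-2} = 0, i.e. a_k = a_{k-1} + a_{k-2}.
This is the Fibonacci-type recurrence shifted so that a_0 = a_1 = 1.
Iterating: a_0=1, a_1=1, a_2=2, a_3=3, a_4=5, a_5=8, a_6=13, a_7=21, a_8=34, a_9=55, ...
a_58 = 956722026041.

956722026041


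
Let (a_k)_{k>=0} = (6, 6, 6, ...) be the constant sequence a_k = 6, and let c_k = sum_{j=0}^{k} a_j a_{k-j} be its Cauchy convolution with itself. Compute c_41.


Since a_j = 6 for all j >= 0, the convolution sum becomes
c_k = sum_{j=0}^{k} 6 * 6 = 36 * (k + 1).
Equivalently, the generating function of (a_k) is 6/(1 - x) and its square is 36/(1 - x)^2 = sum_{k>=0} 36(k + 1) x^k.
For k = 41: 36 * 42 = 1512.

1512


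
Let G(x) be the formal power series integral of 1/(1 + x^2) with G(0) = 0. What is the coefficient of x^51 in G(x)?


1/(1 + x^2) = sum_{j>=0} (-1)^j x^(2j). Integrating termwise with G(0) = 0:
G(x) = sum_{j>=0} (-1)^j x^(2j+1) / (2j+1) = arctan(x).
Only odd powers are nonzero. For x^51 write 51 = 2*25 + 1, giving
(-1)^25 / 51 = -1/51 = -1/51.

-1/51


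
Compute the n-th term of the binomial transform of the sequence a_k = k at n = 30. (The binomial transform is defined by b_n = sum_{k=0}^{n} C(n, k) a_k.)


With a_k = k, b_n = sum_{k=0}^{n} C(n, k) k. Using k * C(n, k) = n * C(n-1, k-1) gives b_n = n * sum_{k>=1} C(n-1, k-1) = n * 2^(n-1).
For n = 30: 30 * 2^29 = 30 * 536870912 = 16106127360.

16106127360


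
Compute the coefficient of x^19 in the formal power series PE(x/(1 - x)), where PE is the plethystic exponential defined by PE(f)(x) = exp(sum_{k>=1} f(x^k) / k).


For f(x) = x/(1 - x) we have
sum_{k>=1} f(x^k) / k = sum_{k>=1} (1/k) * x^k / (1 - x^k) = sum_{k, m >= 1} x^(k m) / k,
which after exponentiating simplifies to
PE(x/(1 - x)) = prod_{k>=1} 1 / (1 - x^k).
This is the generating function for the partition function p(n), so the coefficient of x^19 is p(19).
Computing p(19) by dynamic programming over parts 1, 2, ..., 19: p(19) = 490.

490


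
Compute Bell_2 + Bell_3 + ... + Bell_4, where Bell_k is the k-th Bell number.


Recall Bell_k counts set partitions of a k-set (with Bell_0 = 1 by convention).
Bell_2 through Bell_4: 2, 5, 15
Sum = 2 + 5 + 15 = 22.

22


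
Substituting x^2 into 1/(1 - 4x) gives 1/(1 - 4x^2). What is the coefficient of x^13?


Since 1/(1 - 4x^2) only has even powers of x,
the coefficient of x^13 (odd) is 0.

0


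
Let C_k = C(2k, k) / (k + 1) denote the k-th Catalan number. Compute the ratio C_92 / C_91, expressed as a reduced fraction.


Using C_k = (2k)! / (k! (k+1)!), the ratio C_{k+1}/C_k simplifies to
C_{k+1}/C_k = [(2k+2)! / ((k+1)! (k+2)!)] * [k! (k+1)! / (2k)!]
 = (2k+2)(2k+1) / ((k+1)(k+2)) = 2(2k+1) / (k+2).
For k = 91: 2(2*91 + 1) / (91 + 2) = 366/93 = 122/31.

122/31


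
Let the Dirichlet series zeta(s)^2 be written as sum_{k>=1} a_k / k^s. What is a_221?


The Dirichlet convolution of the constant function 1 with itself gives (1 * 1)(k) = sum_{d | k} 1 = d(k), the number of positive divisors of k.
Since zeta(s) = sum_{k>=1} 1/k^s, we have zeta(s)^2 = sum_{k>=1} d(k)/k^s, so a_k = d(k).
For k = 221: the divisors are 1, 13, 17, 221.
Count = 4.

4


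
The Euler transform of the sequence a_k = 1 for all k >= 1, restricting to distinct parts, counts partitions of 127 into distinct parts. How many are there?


Partitions of 127 into distinct parts can be computed via generating function.
Product (1+x)(1+x^2)(1+x^3)...
The coefficient of x^127 = 3725410

3725410


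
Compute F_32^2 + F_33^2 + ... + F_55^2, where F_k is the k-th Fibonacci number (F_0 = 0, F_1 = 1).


There is a standard identity sum_{k=0}^{N} F_k^2 = F_N * F_{N+1} (proved inductively from the telescoping relation F_k^2 = F_k F_{k+1} - F_{k-1} F_k). Then
sum_{k=32}^{55} F_k^2 = F_55 F_56 - F_31 F_32.
Computing: F_55 = 139583862445, F_56 = 225851433717, F_31 = 1346269, F_32 = 2178309.
Sum = 139583862445 * 225851433717 - 1346269 * 2178309 = 31525215454027173178944.

31525215454027173178944


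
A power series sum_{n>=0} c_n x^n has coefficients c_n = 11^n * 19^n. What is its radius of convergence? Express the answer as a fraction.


By the root test (Cauchy-Hadamard), the radius is R = 1 / limsup_n |c_n|^(1/n).
Here |c_n|^(1/n) = (11^n * 19^n)^(1/n) = 11 * 19 = 209 for all n.
So R = 1/209 = 1/209.

1/209


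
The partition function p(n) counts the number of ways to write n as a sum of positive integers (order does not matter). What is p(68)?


Using the generating function prod_{k>=1} 1/(1-x^k), we compute p(68).
By dynamic programming over parts 1 through 68:
p(68) = 3087735

3087735


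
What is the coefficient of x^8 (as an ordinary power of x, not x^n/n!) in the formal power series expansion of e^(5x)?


The exponential series is e^y = sum_{k>=0} y^k / k!. Substituting y = 5x gives
e^(5x) = sum_{k>=0} 5^k x^k / k!.
So the coefficient of x^n is a^n/n! with a = 5, n = 8:
5^8 / 8! = 390625/40320 = 78125/8064

78125/8064


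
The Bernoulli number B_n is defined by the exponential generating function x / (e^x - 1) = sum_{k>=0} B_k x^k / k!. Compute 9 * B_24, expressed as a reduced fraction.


Bernoulli numbers can also be computed recursively via B_0 = 1 and sum_{j=0}^{m} C(m+1, j) B_j = 0 for m >= 1. Odd-index Bernoulli numbers vanish for k >= 3.
Computing B_24 = -236364091/2730, so 9 * B_24 = 9 * -236364091/2730 = -709092273/910.

-709092273/910


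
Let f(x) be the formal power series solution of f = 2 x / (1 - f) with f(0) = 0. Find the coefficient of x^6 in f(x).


Apply Lagrange inversion: f = 2 x * phi(f) with phi(t) = 1/(1 - t), so
[x^n] f = 2^n * (1/n) [t^(n-1)] phi(t)^n = 2^n * (1/n) [t^(n-1)] (1 - t)^(-n) = 2^n * (1/n) C(2n - 2, n - 1) = 2^n * C_{n-1}.
For n = 6: C_5 = C(10, 5) / 6 = 252/6 = 42.
With the 2^6 = 64 factor, the coefficient is 64 * 42 = 2688.

2688


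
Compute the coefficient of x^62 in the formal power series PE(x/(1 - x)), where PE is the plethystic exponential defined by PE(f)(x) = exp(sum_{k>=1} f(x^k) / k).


For f(x) = x/(1 - x) we have
sum_{k>=1} f(x^k) / k = sum_{k>=1} (1/k) * x^k / (1 - x^k) = sum_{k, m >= 1} x^(k m) / k,
which after exponentiating simplifies to
PE(x/(1 - x)) = prod_{k>=1} 1 / (1 - x^k).
This is the generating function for the partition function p(n), so the coefficient of x^62 is p(62).
Computing p(62) by dynamic programming over parts 1, 2, ..., 62: p(62) = 1300156.

1300156


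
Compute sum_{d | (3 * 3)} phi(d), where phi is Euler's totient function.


First, 3 * 3 = 9. One classical identity is sum_{d | n} phi(d) = n (each k in [1, n] has a unique gcd with n, and among the k's with gcd(k, n) = n/d there are phi(d) of them). So the sum equals 9. We also verify directly:
Divisors of 9: 1, 3, 9.
phi values: 1, 2, 6.
Sum = 9.

9


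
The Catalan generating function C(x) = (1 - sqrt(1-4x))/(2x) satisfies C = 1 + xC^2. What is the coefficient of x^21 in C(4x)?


Substituting x -> 4x scales the n-th coefficient by 4^n, so [x^21] C(4x) = 4^21 * C_21.
C_21 = C(2*21, 21)/(22) = 538257874440/22 = 24466267020.
So 4^21 * 24466267020 = 4398046511104 * 24466267020 = 107603780307049858990080.

107603780307049858990080


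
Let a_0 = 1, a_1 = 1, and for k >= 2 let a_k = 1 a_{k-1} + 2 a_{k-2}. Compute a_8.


Iterating the recurrence forward:
a_0 = 1
a_1 = 1
a_2 = 1*1 + 2*1 = 3
a_3 = 1*3 + 2*1 = 5
a_4 = 1*5 + 2*3 = 11
a_5 = 1*11 + 2*5 = 21
a_6 = 1*21 + 2*11 = 43
a_7 = 1*43 + 2*21 = 85
a_8 = 1*85 + 2*43 = 171
So a_8 = 171.

171


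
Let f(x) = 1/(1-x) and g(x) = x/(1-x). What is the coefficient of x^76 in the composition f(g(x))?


First simplify the composition: f(g(x)) = 1/(1 - x/(1-x)) = (1-x)/((1-x) - x) = (1-x)/(1-2x).
Now extract the coefficient. Write (1-x)/(1-2x) = 1/(1-2x) - x/(1-2x).
The coefficient of x^n in 1/(1-2x) is 2^n, and in x/(1-2x) is 2^(n-1) (for n >= 1).
So the coefficient of x^76 is 2^76 - 2^75 = 75557863725914323419136 - 37778931862957161709568 = 37778931862957161709568.

37778931862957161709568


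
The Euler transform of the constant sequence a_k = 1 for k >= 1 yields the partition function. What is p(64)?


The Euler transform converts the sequence a_k = 1 into the number of integer partitions.
Using the recurrence or dynamic programming:
p(64) = 1741630

1741630


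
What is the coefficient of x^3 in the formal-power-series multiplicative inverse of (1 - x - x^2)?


Let the inverse be f(x) = sum_{k>=0} a_k x^k. From f(x) * (1 - x - x^2) = 1 and matching coefficients:
 x^0: a_0 = 1.
 x^1: a_1 - a_0 = 0, so a_1 = 1.
 x^k (k >= 2): a_k - a_{k-1} - a_{k-2} = 0, i.e. a_k = a_{k-1} + a_{k-2}.
This is the Fibonacci-type recurrence shifted so that a_0 = a_1 = 1.
Iterating: a_0=1, a_1=1, a_2=2, a_3=3
a_3 = 3.

3


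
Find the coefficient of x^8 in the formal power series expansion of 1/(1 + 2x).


Write 1/(1 + c x) = 1/(1 - (-c) x) and apply the geometric-series identity
1/(1 - y) = sum_{k>=0} y^k to get 1/(1 + c x) = sum_{k>=0} (-c)^k x^k.
So the coefficient of x^k is (-c)^k = (-1)^k * c^k.
Here c = 2 and k = 8:
(-2)^8 = 1 * 256 = 256

256


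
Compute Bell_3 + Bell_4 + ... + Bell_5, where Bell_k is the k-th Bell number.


Recall Bell_k counts set partitions of a k-set (with Bell_0 = 1 by convention).
Bell_3 through Bell_5: 5, 15, 52
Sum = 5 + 15 + 52 = 72.

72


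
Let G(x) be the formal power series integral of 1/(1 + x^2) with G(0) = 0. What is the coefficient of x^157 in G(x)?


1/(1 + x^2) = sum_{j>=0} (-1)^j x^(2j). Integrating termwise with G(0) = 0:
G(x) = sum_{j>=0} (-1)^j x^(2j+1) / (2j+1) = arctan(x).
Only odd powers are nonzero. For x^157 write 157 = 2*78 + 1, giving
(-1)^78 / 157 = 1/157 = 1/157.

1/157


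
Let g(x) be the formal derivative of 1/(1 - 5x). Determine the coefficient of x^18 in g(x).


Differentiate termwise: d/dx sum_{k>=0} 5^k x^k = sum_{k>=1} k 5^k x^(k-1) = sum_{j>=0} (j+1) 5^(j+1) x^j.
Equivalently, d/dx [1/(1 - 5x)] = 5/(1 - 5x)^2.
For j = 18: 19 * 5^19 = 19 * 19073486328125 = 362396240234375.

362396240234375


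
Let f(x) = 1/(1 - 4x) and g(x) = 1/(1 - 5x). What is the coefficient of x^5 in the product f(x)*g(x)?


The coefficient of x^n in f*g is the Cauchy product: sum_{k=0}^{n} a^k * b^(n-k).
With a=4, b=5, n=5:
sum_{k=0}^{5} 4^k * 5^(5-k)
= 11529

11529


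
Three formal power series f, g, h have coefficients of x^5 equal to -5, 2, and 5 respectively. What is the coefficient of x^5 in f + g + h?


Series addition is componentwise:
-5 + 2 + 5
= 2

2


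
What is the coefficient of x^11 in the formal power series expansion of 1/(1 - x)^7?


The expansion 1/(1 - x)^r = sum_{k>=0} C(k + r - 1, r - 1) x^k follows from the multiset / negative-binomial theorem (or from repeated differentiation of the geometric series).
For r = 7 and k = 11:
C(17, 6) = 355687428096000 / (720 * 39916800) = 12376.

12376


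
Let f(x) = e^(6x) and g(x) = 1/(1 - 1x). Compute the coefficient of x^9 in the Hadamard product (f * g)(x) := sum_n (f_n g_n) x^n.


Expanding: f_k = 6^k/k! (from e^(6x)) and g_k = 1^k (from 1/(1 - 1x)). So the Hadamard coefficient (f * g)_k = 6^k 1^k / k! = (6)^k / k!.
For k = 9: 6^9/9! = 10077696/362880 = 972/35.

972/35


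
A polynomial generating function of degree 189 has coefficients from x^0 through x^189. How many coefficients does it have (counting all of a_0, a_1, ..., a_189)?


A polynomial of degree 189 takes the form a_0 + a_1 x + ... + a_189 x^189.
The number of coefficients is 189 + 1 = 190.

190


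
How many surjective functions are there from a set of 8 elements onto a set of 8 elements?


By inclusion-exclusion on which target elements are missed, the number of surjections from an n-set onto a k-set is
surj(n, k) = sum_{j=0}^{k} (-1)^j C(k, j) (k - j)^n.
Equivalently surj(n, k) = k! * S(n, k), where S(n, k) is the Stirling number of the second kind.
For n = 8, k = 8:
S(8, 8) = 1, so
surj = 8! * 1 = 40320 * 1 = 40320.

40320


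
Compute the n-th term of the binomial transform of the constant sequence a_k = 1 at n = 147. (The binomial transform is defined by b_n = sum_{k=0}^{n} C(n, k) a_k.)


With a_k = 1 for all k, b_n = sum_{k=0}^{n} C(n, k) = 2^n by the binomial theorem.
For n = 147: 2^147 = 178405961588244985132285746181186892047843328.

178405961588244985132285746181186892047843328


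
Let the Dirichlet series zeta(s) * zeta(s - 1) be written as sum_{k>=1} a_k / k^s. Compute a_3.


Convolution gives a_k = sum_{d | k} d * 1 = sum_{d | k} d = sigma(k), the sum of positive divisors of k.
For k = 3, the divisors are 1, 3, so
sigma(3) = 1 + 3 = 4.

4


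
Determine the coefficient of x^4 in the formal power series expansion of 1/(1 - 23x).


The geometric series identity gives 1/(1 - c x) = sum_{k>=0} c^k x^k, so the coefficient of x^k is c^k.
Here c = 23 and k = 4.
Computing: 23^4 = 279841

279841


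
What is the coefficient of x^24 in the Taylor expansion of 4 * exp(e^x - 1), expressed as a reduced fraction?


exp(e^x - 1) = sum_{k>=0} Bell_k x^k / k!, where Bell_k is the k-th Bell number.
So the coefficient of x^24 is 4 * Bell_24 / 24!.
Computing: Bell_24 = 445958869294805289 and 24! = 620448401733239439360000, giving
4 * 445958869294805289/620448401733239439360000 = 148652956431601763/51704033477769953280000.

148652956431601763/51704033477769953280000


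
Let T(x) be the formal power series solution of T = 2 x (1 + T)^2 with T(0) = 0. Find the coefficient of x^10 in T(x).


Apply the Lagrange inversion formula: if T = 2 x * phi(T) with phi(t) = (1 + t)^2, then [x^n] T = 2^n * (1/n) [t^(n-1)] phi(t)^n = 2^n * (1/n) [t^(n-1)] (1 + t)^(2n) = 2^n * (1/n) C(2n, n-1).
Using the identity C(2n, n-1) = C(2n, n) * n / (n+1), the unscaled factor equals C(2n, n) / (n+1) = C_n, the n-th Catalan number.
For n = 10: C_10 = C(20, 10) / 11 = 184756/11 = 16796.
With the 2^10 = 1024 factor, the coefficient is 1024 * 16796 = 17199104.

17199104


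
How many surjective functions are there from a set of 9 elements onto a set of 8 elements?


By inclusion-exclusion on which target elements are missed, the number of surjections from an n-set onto a k-set is
surj(n, k) = sum_{j=0}^{k} (-1)^j C(k, j) (k - j)^n.
Equivalently surj(n, k) = k! * S(n, k), where S(n, k) is the Stirling number of the second kind.
For n = 9, k = 8:
S(9, 8) = 36, so
surj = 8! * 36 = 40320 * 36 = 1451520.

1451520


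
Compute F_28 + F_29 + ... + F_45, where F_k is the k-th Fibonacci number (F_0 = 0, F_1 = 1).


Use the identity sum_{k=0}^{N} F_k = F_{N+2} - 1 (which follows from F_{k+2} - F_{k+1} = F_k). Then
sum_{k=28}^{45} F_k = (F_{47} - 1) - (F_{29} - 1) = F_{47} - F_{29}.
Computing: F_{47} = 2971215073, F_{29} = 514229, so
Sum = 2971215073 - 514229 = 2970700844.

2970700844


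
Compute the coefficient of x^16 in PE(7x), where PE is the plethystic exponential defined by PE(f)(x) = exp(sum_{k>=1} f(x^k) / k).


With f(x) = 7x, the exponent is sum_{k>=1} 7 x^k / k = 7 * (-ln(1 - x)). Exponentiating:
PE(7x) = exp(-7 ln(1 - x)) = 1/(1 - x)^7.
By the negative binomial expansion, [x^n] 1/(1 - x)^7 = C(n + 6, 6).
For n = 16: C(22, 6) = 74613.

74613


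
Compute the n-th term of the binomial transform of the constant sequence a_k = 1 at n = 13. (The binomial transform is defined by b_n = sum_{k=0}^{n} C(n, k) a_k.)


With a_k = 1 for all k, b_n = sum_{k=0}^{n} C(n, k) = 2^n by the binomial theorem.
For n = 13: 2^13 = 8192.

8192


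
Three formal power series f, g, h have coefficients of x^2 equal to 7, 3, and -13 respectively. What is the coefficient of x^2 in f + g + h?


Series addition is componentwise:
7 + 3 + -13
= -3

-3


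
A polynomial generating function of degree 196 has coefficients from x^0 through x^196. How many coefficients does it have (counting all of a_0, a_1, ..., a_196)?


A polynomial of degree 196 takes the form a_0 + a_1 x + ... + a_196 x^196.
The number of coefficients is 196 + 1 = 197.

197


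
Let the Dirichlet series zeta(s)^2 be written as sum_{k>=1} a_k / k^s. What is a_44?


The Dirichlet convolution of the constant function 1 with itself gives (1 * 1)(k) = sum_{d | k} 1 = d(k), the number of positive divisors of k.
Since zeta(s) = sum_{k>=1} 1/k^s, we have zeta(s)^2 = sum_{k>=1} d(k)/k^s, so a_k = d(k).
For k = 44: the divisors are 1, 2, 4, 11, 22, 44.
Count = 6.

6


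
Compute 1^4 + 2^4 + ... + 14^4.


This power sum has a closed form given by Faulhaber's formula
sum_{k=1}^{m} k^p = (1 / (p + 1)) * sum_{j=0}^{p} C(p + 1, j) B_j m^(p + 1 - j),
but for small m direct computation is fastest:
1 + 16 + 81 + 256 + 625 + 1296 + 2401 + 4096 + 6561 + 10000 + 14641 + 20736 + 28561 + 38416 = 127687.

127687


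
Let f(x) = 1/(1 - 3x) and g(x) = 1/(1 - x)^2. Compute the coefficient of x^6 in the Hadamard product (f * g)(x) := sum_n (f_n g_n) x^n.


f has coefficients f_k = 3^k. For g = 1/(1 - x)^2 the coefficient is g_k = C(k + 1, 1) = k + 1. The Hadamard coefficient is (f * g)_k = 3^k * (k + 1).
For k = 6: 3^6 * 7 = 729 * 7 = 5103.

5103


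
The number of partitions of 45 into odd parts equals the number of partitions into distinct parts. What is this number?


Computing partitions of 45 into odd parts (1, 3, 5, ...):
Using the generating function prod_{k>=0} 1/(1-x^(2k+1)),
the count is 2048

2048


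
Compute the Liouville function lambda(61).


The Liouville function is lambda(k) = (-1)^Omega(k), where Omega(k) counts the prime factors of k with multiplicity.
Factoring: 61 = 61, so Omega(61) = 1.
lambda(61) = (-1)^1 = -1.

-1


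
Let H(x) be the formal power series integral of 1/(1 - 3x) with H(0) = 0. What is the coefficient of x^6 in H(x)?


1/(1 - 3x) = sum_{k>=0} 3^k x^k. Integrating termwise with H(0) = 0:
H(x) = sum_{k>=0} 3^k x^(k+1) / (k+1) = sum_{m>=1} 3^(m-1) x^m / m.
For m = 6: 3^5/6 = 243/6 = 81/2.

81/2


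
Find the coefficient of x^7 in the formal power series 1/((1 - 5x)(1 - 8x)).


By partial fractions or Cauchy convolution:
The coefficient equals sum_{k=0}^{7} 5^k * 8^(7-k).
= 5462197

5462197


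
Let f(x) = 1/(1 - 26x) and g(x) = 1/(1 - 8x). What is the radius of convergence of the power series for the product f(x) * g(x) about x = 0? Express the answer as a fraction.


The radius of 1/(1 - 26x) is 1/26 (nearest singularity at x = 1/26), and the radius of 1/(1 - 8x) is 1/8.
The product f(x)*g(x) = 1/((1 - 26x)(1 - 8x)) has singularities at both 1/26 and 1/8, so its radius of convergence is the distance to the nearest one:
min(1/26, 1/8) = 1/26.

1/26


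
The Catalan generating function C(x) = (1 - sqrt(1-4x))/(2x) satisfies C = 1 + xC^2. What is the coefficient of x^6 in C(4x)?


Substituting x -> 4x scales the n-th coefficient by 4^n, so [x^6] C(4x) = 4^6 * C_6.
C_6 = C(2*6, 6)/(7) = 924/7 = 132.
So 4^6 * 132 = 4096 * 132 = 540672.

540672


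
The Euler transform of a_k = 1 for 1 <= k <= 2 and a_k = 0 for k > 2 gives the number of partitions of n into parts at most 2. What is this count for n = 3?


Partitions of 3 into parts at most 2:
Using generating function (1-x)^(-1)(1-x^2)^(-1),
the coefficient of x^3 = 2

2


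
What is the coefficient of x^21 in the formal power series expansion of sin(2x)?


The Maclaurin series is sin(t) = sum_{k>=0} (-1)^k t^(2k+1) / (2k+1)!, so substituting t = 2x, only odd powers of x are nonzero, with coefficient of x^(2k+1) equal to (-1)^k 2^(2k+1) / (2k+1)!.
Write 21 = 2*10 + 1, giving the coefficient (-1)^10 * 2^21 / 21! = 2097152/51090942171709440000 = 8/194896477400625.

8/194896477400625


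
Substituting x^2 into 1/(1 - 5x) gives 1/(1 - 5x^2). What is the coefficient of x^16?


The coefficient of x^(2m) in 1/(1 - 5x^2) is 5^m.
With n = 16 = 2*8, the coefficient is 5^8 = 390625.

390625


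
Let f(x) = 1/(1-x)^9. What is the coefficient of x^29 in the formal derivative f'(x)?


Differentiate: d/dx [ 1/(1-x)^r ] = r / (1-x)^(r+1).
Here r = 9, so f'(x) = 9 / (1-x)^10.
The expansion of 1/(1-x)^(r+1) has coefficient of x^n equal to C(n+r, r).
So the coefficient of x^29 in f'(x) is
9 * C(38, 9) = 9 * 163011640 = 1467104760

1467104760


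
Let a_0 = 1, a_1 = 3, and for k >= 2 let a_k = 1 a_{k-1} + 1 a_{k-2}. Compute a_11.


Iterating the recurrence forward:
a_0 = 1
a_1 = 3
a_2 = 1*3 + 1*1 = 4
a_3 = 1*4 + 1*3 = 7
a_4 = 1*7 + 1*4 = 11
a_5 = 1*11 + 1*7 = 18
a_6 = 1*18 + 1*11 = 29
a_7 = 1*29 + 1*18 = 47
a_8 = 1*47 + 1*29 = 76
a_9 = 1*76 + 1*47 = 123
a_10 = 1*123 + 1*76 = 199
a_11 = 1*199 + 1*123 = 322
So a_11 = 322.

322


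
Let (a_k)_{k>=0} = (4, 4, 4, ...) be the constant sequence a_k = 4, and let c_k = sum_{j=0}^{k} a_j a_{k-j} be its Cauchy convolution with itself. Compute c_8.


Since a_j = 4 for all j >= 0, the convolution sum becomes
c_k = sum_{j=0}^{k} 4 * 4 = 16 * (k + 1).
Equivalently, the generating function of (a_k) is 4/(1 - x) and its square is 16/(1 - x)^2 = sum_{k>=0} 16(k + 1) x^k.
For k = 8: 16 * 9 = 144.

144


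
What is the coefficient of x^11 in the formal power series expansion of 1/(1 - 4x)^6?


The general identity 1/(1 - c x)^r = sum_{k>=0} c^k C(k + r - 1, r - 1) x^k follows by substituting y = c x into 1/(1 - y)^r = sum_{k>=0} C(k + r - 1, r - 1) y^k.
For c = 4, r = 6, k = 11:
4^11 * C(16, 5) = 4194304 * 4368 = 18320719872.

18320719872


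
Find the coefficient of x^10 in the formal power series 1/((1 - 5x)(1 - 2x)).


By partial fractions or Cauchy convolution:
The coefficient equals sum_{k=0}^{10} 5^k * 2^(10-k).
= 16275359

16275359


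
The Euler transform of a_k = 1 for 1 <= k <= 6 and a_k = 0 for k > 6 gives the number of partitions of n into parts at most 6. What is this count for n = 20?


Partitions of 20 into parts at most 6:
Using generating function (1-x)^(-1)(1-x^2)^(-1)...(1-x^6)^(-1),
the coefficient of x^20 = 282

282


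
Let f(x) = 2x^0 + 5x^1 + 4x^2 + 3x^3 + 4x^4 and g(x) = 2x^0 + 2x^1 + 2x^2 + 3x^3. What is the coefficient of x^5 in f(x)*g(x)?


Cauchy product at x^5:
4*3 + 3*2 + 4*2
= 26

26


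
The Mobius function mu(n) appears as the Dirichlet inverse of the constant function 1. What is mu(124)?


124 has a squared prime factor, so mu(124) = 0.
Factorization reveals a repeated prime.

0


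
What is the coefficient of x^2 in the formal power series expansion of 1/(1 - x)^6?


The expansion 1/(1 - x)^r = sum_{k>=0} C(k + r - 1, r - 1) x^k follows from the multiset / negative-binomial theorem (or from repeated differentiation of the geometric series).
For r = 6 and k = 2:
C(7, 5) = 5040 / (120 * 2) = 21.

21


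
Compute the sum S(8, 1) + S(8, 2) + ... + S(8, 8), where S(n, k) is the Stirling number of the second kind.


By definition, S(n, k) counts partitions of an n-set into exactly k nonempty blocks.
Computing row n = 8 for k = 1..8:
S(8, k): 1, 127, 966, 1701, 1050, 266, 28, 1
Sum = 4140. (This equals Bell_8 since the sum runs over all k.)

4140


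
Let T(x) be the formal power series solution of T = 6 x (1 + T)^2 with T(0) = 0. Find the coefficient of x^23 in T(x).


Apply the Lagrange inversion formula: if T = 6 x * phi(T) with phi(t) = (1 + t)^2, then [x^n] T = 6^n * (1/n) [t^(n-1)] phi(t)^n = 6^n * (1/n) [t^(n-1)] (1 + t)^(2n) = 6^n * (1/n) C(2n, n-1).
Using the identity C(2n, n-1) = C(2n, n) * n / (n+1), the unscaled factor equals C(2n, n) / (n+1) = C_n, the n-th Catalan number.
For n = 23: C_23 = C(46, 23) / 24 = 8233430727600/24 = 343059613650.
With the 6^23 = 789730223053602816 factor, the coefficient is 789730223053602816 * 343059613650 = 270924545208497305297512038400.

270924545208497305297512038400


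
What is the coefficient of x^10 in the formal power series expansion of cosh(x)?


The Maclaurin series is cosh(t) = sum_{m>=0} t^(2m) / (2m)!, so substituting t = x, only even powers of x are nonzero, with coefficient of x^(2m) equal to 1 / (2m)!.
For x^10 the coefficient is 1/10! = 1/3628800 = 1/3628800.

1/3628800


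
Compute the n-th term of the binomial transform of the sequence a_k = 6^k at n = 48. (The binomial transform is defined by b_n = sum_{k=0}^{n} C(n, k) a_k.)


With a_k = 6^k, b_n = sum_{k=0}^{n} C(n, k) 6^k = (1 + 6)^n by the binomial theorem.
For n = 48: (1 + 6)^48 = 7^48 = 36703368217294125441230211032033660188801.

36703368217294125441230211032033660188801


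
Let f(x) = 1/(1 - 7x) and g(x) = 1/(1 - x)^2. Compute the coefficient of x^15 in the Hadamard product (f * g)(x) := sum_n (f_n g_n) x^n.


f has coefficients f_k = 7^k. For g = 1/(1 - x)^2 the coefficient is g_k = C(k + 1, 1) = k + 1. The Hadamard coefficient is (f * g)_k = 7^k * (k + 1).
For k = 15: 7^15 * 16 = 4747561509943 * 16 = 75960984159088.

75960984159088


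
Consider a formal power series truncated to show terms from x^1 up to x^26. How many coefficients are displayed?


From x^1 to x^26 inclusive, the count is 26 - 1 + 1 = 26.

26


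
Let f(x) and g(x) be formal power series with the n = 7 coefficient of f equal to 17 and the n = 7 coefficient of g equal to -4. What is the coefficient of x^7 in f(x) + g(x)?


Addition of formal power series is termwise.
The coefficient of x^7 in f + g = 17 + -4
= 13

13


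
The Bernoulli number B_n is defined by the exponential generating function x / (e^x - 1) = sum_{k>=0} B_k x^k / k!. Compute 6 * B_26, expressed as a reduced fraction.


Bernoulli numbers can also be computed recursively via B_0 = 1 and sum_{j=0}^{m} C(m+1, j) B_j = 0 for m >= 1. Odd-index Bernoulli numbers vanish for k >= 3.
Computing B_26 = 8553103/6, so 6 * B_26 = 6 * 8553103/6 = 8553103.

8553103


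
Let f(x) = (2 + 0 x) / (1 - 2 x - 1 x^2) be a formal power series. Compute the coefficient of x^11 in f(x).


Write f(x) = sum_{k>=0} a_k x^k. Multiplying both sides by 1 - 2 x - 1 x^2 gives
(1 - 2 x - 1 x^2) sum_{k>=0} a_k x^k = 2 + 0 x.
Matching coefficients:
 x^0: a_0 = 2
 x^1: a_1 - 2 a_0 = 0  =>  a_1 = 2*2 + 0 = 4
 x^k (k >= 2): a_k = 2 a_{k-1} + 1 a_{k-2}.
Iterating: a_2 = 10, a_3 = 24, a_4 = 58, a_5 = 140, a_6 = 338, a_7 = 816, a_8 = 1970, a_9 = 4756, a_10 = 11482, a_11 = 27720.
So the coefficient of x^11 is 27720.

27720


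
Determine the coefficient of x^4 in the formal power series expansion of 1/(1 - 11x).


The geometric series identity gives 1/(1 - c x) = sum_{k>=0} c^k x^k, so the coefficient of x^k is c^k.
Here c = 11 and k = 4.
Computing: 11^4 = 14641

14641


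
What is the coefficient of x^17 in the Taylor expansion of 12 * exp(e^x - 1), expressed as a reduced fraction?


exp(e^x - 1) = sum_{k>=0} Bell_k x^k / k!, where Bell_k is the k-th Bell number.
So the coefficient of x^17 is 12 * Bell_17 / 17!.
Computing: Bell_17 = 82864869804 and 17! = 355687428096000, giving
12 * 82864869804/355687428096000 = 255755771/91483392000.

255755771/91483392000


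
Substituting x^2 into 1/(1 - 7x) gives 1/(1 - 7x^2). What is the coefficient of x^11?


Since 1/(1 - 7x^2) only has even powers of x,
the coefficient of x^11 (odd) is 0.

0


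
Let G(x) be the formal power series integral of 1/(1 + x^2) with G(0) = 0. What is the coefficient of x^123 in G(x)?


1/(1 + x^2) = sum_{j>=0} (-1)^j x^(2j). Integrating termwise with G(0) = 0:
G(x) = sum_{j>=0} (-1)^j x^(2j+1) / (2j+1) = arctan(x).
Only odd powers are nonzero. For x^123 write 123 = 2*61 + 1, giving
(-1)^61 / 123 = -1/123 = -1/123.

-1/123


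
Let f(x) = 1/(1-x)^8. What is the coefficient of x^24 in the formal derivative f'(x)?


Differentiate: d/dx [ 1/(1-x)^r ] = r / (1-x)^(r+1).
Here r = 8, so f'(x) = 8 / (1-x)^9.
The expansion of 1/(1-x)^(r+1) has coefficient of x^n equal to C(n+r, r).
So the coefficient of x^24 in f'(x) is
8 * C(32, 8) = 8 * 10518300 = 84146400

84146400


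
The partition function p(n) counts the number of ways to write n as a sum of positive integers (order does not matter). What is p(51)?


Using the generating function prod_{k>=1} 1/(1-x^k), we compute p(51).
By dynamic programming over parts 1 through 51:
p(51) = 239943

239943


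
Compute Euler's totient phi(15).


phi(n) counts integers in [1, n] coprime to n. Using the multiplicative formula phi(n) = n * prod_{p | n} (1 - 1/p):
15 = 3 * 5, so
phi(15) = 15 * (1 - 1/3) * (1 - 1/5) = 8.

8
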